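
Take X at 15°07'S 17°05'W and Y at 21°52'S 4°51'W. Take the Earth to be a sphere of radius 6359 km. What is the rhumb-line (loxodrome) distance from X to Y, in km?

1489 km

Δψ = ln[tan(π/4+φ₂/2)/tan(π/4+φ₁/2)] = -0.1243;  Δφ = -0.1178 rad,  Δλ = +0.2135 rad
q = Δφ/Δψ = 0.9477
d = R·√(Δφ² + q²Δλ²) = 6359·0.23414 = 1489 km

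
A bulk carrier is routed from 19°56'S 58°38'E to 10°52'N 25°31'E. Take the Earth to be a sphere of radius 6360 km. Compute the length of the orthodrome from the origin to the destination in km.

4978 km

cos σ = sin φ₁ sin φ₂ + cos φ₁ cos φ₂ cos Δλ
      = sin(-19.93°)sin(10.87°) + cos(-19.93°)cos(10.87°)cos(-33.12°) = 0.7090
σ = 44.847° → d = Rσ = 6360·0.78273 = 4978 km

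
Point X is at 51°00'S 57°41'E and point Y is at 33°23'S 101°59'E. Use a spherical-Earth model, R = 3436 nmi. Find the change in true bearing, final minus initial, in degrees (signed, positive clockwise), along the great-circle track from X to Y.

At departure: θ₁ = atan2(sin Δλ cos φ₂, cos φ₁ sin φ₂ − sin φ₁ cos φ₂ cos Δλ) = 78.55°
At arrival: θ₂ = atan2(sin Δλ cos φ₁, −cos φ₂ sin φ₁ + sin φ₂ cos φ₁ cos Δλ) = 47.62°
Δθ = θ₂ − θ₁ = -30.9°

-30.9°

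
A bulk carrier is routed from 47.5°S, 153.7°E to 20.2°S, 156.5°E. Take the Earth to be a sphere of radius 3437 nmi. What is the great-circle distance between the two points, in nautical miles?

1643 nmi

Haversine: a = sin²(Δφ/2)+cos φ₁ cos φ₂ sin²(Δλ/2) = 0.05607;  σ = 2·atan2(√a,√(1−a))
σ = 27.394° → d = Rσ = 3437·0.47812 = 1643 nmi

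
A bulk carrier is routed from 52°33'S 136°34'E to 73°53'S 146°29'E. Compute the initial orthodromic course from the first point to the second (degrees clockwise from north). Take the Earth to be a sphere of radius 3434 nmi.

θ = atan2( sin Δλ·cos φ₂ ,  cos φ₁ sin φ₂ − sin φ₁ cos φ₂ cos Δλ )
  = atan2(+0.0478, -0.3671) = 172.58°

172.6°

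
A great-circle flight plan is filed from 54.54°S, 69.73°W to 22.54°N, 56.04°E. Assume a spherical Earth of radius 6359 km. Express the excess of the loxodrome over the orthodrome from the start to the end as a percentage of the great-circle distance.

4.1%

Great circle: σ = 2.2465 rad → d_gc = Rσ = 14285.4 km
Rhumb: Δφ = +1.3453, Δλ = +2.1951, Δψ = +1.5443, q = Δφ/Δψ = 0.8712 → d_rh = R√(Δφ²+q²Δλ²) = 14867.8 km
Excess = (14867.8 − 14285.4) / 14285.4 = 582.4 / 14285.4 = 4.08% ≈ 4.1%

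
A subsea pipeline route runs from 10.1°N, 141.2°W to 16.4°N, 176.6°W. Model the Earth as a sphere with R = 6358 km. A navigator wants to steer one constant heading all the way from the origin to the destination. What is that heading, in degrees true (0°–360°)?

280.4°

Δψ = ln[tan(π/4+φ₂/2)/tan(π/4+φ₁/2)] = +0.1130
Δλ = -0.6178 rad (taken the short way round)
course = atan2(Δλ, Δψ) = 280.37°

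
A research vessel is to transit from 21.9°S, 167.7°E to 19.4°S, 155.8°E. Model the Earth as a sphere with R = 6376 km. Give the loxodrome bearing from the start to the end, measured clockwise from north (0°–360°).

282.7°

Δψ = ln[tan(π/4+φ₂/2)/tan(π/4+φ₁/2)] = +0.0466
Δλ = -0.2077 rad (taken the short way round)
course = atan2(Δλ, Δψ) = 282.65°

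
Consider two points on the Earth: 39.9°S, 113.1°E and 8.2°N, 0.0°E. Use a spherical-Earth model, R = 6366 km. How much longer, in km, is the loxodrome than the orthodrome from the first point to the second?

Great circle: cos σ = sin φ₁ sin φ₂ + cos φ₁ cos φ₂ cos Δλ,  σ = 1.9708 rad → d_gc = 12546.0 km
Rhumb line: Δψ = +0.9042, q = Δφ/Δψ = 0.9284, d_rh = R√(Δφ²+q²Δλ²) = 12832.4 km
Excess = 12832.4 − 12546.0 = 286.4 ≈ 286 km

286 km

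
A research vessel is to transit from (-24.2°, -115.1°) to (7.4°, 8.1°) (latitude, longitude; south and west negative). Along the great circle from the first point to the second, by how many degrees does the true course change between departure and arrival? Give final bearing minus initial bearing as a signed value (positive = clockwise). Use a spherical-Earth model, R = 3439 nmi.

Initial bearing θ₁ = atan2(sin Δλ cos φ₂, cos φ₁ sin φ₂ − sin φ₁ cos φ₂ cos Δλ) = 97.22°
Final bearing θ₂ = (initial bearing from the destination back to the start) + 180° = 65.85°
Δθ = θ₂ − θ₁ = -31.4°

-31.4°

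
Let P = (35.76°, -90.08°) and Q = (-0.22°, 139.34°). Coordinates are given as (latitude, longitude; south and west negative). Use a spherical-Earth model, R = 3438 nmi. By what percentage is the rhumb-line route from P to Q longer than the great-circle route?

4.1%

Great circle: σ = 2.1295 rad → d_gc = Rσ = 7321.3 nmi
Rhumb: Δφ = -0.6280, Δλ = -2.2791, Δψ = -0.6729, q = Δφ/Δψ = 0.9332 → d_rh = R√(Δφ²+q²Δλ²) = 7623.8 nmi
Excess = (7623.8 − 7321.3) / 7321.3 = 302.5 / 7321.3 = 4.13% ≈ 4.1%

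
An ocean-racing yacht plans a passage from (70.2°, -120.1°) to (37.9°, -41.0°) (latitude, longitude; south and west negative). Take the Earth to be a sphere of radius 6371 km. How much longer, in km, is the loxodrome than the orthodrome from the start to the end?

329 km

Great circle: cos σ = sin φ₁ sin φ₂ + cos φ₁ cos φ₂ cos Δλ,  σ = 0.8912 rad → d_gc = 5677.6 km
Rhumb line: Δψ = -1.0299, q = Δφ/Δψ = 0.5474, d_rh = R√(Δφ²+q²Δλ²) = 6006.5 km
Excess = 6006.5 − 5677.6 = 328.9 ≈ 329 km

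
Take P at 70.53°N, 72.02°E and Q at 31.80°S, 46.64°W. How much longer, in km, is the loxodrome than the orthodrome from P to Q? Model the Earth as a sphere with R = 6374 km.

799 km

Great circle: cos σ = sin φ₁ sin φ₂ + cos φ₁ cos φ₂ cos Δλ,  σ = 2.2558 rad → d_gc = 14378.6 km
Rhumb line: Δψ = -2.3487, q = Δφ/Δψ = 0.7604, d_rh = R√(Δφ²+q²Δλ²) = 15177.4 km
Excess = 15177.4 − 14378.6 = 798.8 ≈ 799 km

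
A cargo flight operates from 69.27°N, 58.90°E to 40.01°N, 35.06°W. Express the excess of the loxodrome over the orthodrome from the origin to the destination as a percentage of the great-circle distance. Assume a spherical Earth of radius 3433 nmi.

Great circle: σ = 0.9489 rad → d_gc = Rσ = 3257.6 nmi
Rhumb: Δφ = -0.5107, Δλ = -1.6399, Δψ = -0.9357, q = Δφ/Δψ = 0.5458 → d_rh = R√(Δφ²+q²Δλ²) = 3537.7 nmi
Excess = (3537.7 − 3257.6) / 3257.6 = 280.1 / 3257.6 = 8.60% ≈ 8.6%

8.6%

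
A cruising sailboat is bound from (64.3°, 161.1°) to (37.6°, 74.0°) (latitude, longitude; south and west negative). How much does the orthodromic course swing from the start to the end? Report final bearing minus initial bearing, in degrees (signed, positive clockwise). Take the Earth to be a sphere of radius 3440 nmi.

-74.4°

Initial bearing θ₁ = atan2(sin Δλ cos φ₂, cos φ₁ sin φ₂ − sin φ₁ cos φ₂ cos Δλ) = 286.11°
Final bearing θ₂ = (initial bearing from the destination back to the start) + 180° = 211.73°
Δθ = θ₂ − θ₁ = -74.4°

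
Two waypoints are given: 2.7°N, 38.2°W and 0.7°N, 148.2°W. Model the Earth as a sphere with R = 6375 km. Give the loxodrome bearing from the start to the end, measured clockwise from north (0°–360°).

269.0°

Meridional parts: M(φ₁)=+0.0471, M(φ₂)=+0.0122 → ΔM = -0.0349;  Δλ = -1.9199 rad
tan C = Δλ / ΔM = +54.9730 → C = 268.96°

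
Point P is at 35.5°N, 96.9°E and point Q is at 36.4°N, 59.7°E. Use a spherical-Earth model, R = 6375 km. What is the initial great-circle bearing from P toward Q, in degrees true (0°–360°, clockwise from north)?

θ = atan2( sin Δλ·cos φ₂ ,  cos φ₁ sin φ₂ − sin φ₁ cos φ₂ cos Δλ )
  = atan2(-0.4866, +0.1108) = 282.83°

282.8°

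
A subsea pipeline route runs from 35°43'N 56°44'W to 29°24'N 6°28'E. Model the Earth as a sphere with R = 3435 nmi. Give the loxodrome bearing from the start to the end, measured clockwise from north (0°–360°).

Δψ = ln[tan(π/4+φ₂/2)/tan(π/4+φ₁/2)] = -0.1309
Δλ = +1.1030 rad (taken the short way round)
course = atan2(Δλ, Δψ) = 96.77°

96.8°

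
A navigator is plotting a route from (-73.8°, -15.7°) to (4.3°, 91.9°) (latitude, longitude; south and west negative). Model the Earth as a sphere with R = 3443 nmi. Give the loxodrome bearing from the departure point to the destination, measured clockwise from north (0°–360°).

42.8°

Meridional parts: M(φ₁)=-1.9497, M(φ₂)=+0.0751 → ΔM = +2.0248;  Δλ = +1.8780 rad
tan C = Δλ / ΔM = +0.9275 → C = 42.85°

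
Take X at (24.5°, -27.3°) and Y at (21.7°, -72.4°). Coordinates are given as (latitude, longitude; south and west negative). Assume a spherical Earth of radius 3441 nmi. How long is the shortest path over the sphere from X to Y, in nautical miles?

2486 nmi

cos σ = sin φ₁ sin φ₂ + cos φ₁ cos φ₂ cos Δλ
      = sin(24.50°)sin(21.70°) + cos(24.50°)cos(21.70°)cos(-45.10°) = 0.7501
σ = 41.399° → d = Rσ = 3441·0.72254 = 2486 nmi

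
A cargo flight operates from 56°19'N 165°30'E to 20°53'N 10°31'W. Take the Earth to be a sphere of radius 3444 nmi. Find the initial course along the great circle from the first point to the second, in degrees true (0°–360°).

356.2°

N = sin Δλ·cos φ₂ = -0.0649;  D = cos φ₁ sin φ₂ − sin φ₁ cos φ₂ cos Δλ = +0.9733
initial course = atan2(N, D) = 356.18°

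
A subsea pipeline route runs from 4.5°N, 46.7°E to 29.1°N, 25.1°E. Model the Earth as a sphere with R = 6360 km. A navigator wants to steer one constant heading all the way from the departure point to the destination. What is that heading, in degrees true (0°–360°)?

Meridional parts: M(φ₁)=+0.0786, M(φ₂)=+0.5312 → ΔM = +0.4526;  Δλ = -0.3770 rad
tan C = Δλ / ΔM = -0.8329 → C = 320.21°

320.2°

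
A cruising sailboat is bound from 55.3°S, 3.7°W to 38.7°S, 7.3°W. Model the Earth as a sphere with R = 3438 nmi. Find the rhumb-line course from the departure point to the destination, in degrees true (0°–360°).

351.7°

Meridional parts: M(φ₁)=-1.1634, M(φ₂)=-0.7336 → ΔM = +0.4298;  Δλ = -0.0628 rad
tan C = Δλ / ΔM = -0.1462 → C = 351.68°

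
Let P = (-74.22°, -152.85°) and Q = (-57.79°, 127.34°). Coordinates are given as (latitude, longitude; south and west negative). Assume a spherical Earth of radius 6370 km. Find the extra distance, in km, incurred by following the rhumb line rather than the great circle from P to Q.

Great circle: cos σ = sin φ₁ sin φ₂ + cos φ₁ cos φ₂ cos Δλ,  σ = 0.5738 rad → d_gc = 3655.0 km
Rhumb line: Δψ = +0.7340, q = Δφ/Δψ = 0.3907, d_rh = R√(Δφ²+q²Δλ²) = 3918.3 km
Excess = 3918.3 − 3655.0 = 263.3 ≈ 263 km

263 km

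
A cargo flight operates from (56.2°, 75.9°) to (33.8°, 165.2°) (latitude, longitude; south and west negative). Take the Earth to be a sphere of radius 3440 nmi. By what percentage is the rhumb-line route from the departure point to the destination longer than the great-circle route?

Great circle: σ = 1.0839 rad → d_gc = Rσ = 3728.5 nmi
Rhumb: Δφ = -0.3910, Δλ = +1.5586, Δψ = -0.5639, q = Δφ/Δψ = 0.6934 → d_rh = R√(Δφ²+q²Δλ²) = 3953.2 nmi
Excess = (3953.2 − 3728.5) / 3728.5 = 224.7 / 3728.5 = 6.03% ≈ 6.0%

6.0%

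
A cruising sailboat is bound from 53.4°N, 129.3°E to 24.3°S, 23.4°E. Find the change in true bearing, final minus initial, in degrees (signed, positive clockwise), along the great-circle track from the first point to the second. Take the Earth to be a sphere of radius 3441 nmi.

-46.3°

Initial bearing θ₁ = atan2(sin Δλ cos φ₂, cos φ₁ sin φ₂ − sin φ₁ cos φ₂ cos Δλ) = 267.07°
Final bearing θ₂ = (initial bearing from the destination back to the start) + 180° = 220.79°
Δθ = θ₂ − θ₁ = -46.3°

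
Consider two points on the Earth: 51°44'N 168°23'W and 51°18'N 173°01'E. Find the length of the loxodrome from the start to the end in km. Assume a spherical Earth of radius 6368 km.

1287 km

Δψ = ln[tan(π/4+φ₂/2)/tan(π/4+φ₁/2)] = -0.0122;  Δφ = -0.0076 rad,  Δλ = -0.3246 rad
q = Δφ/Δψ = 0.6223
d = R·√(Δφ² + q²Δλ²) = 6368·0.20215 = 1287 km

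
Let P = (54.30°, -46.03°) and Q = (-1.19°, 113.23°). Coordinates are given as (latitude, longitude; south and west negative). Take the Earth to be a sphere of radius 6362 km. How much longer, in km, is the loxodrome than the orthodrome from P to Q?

2277 km

Great circle: cos σ = sin φ₁ sin φ₂ + cos φ₁ cos φ₂ cos Δλ,  σ = 2.1682 rad → d_gc = 13793.9 km
Rhumb line: Δψ = -1.1539, q = Δφ/Δψ = 0.8393, d_rh = R√(Δφ²+q²Δλ²) = 16070.6 km
Excess = 16070.6 − 13793.9 = 2276.7 ≈ 2277 km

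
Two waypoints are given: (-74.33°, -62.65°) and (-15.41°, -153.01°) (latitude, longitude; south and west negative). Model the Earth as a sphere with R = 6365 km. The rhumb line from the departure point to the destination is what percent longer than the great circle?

Great circle: σ = 1.3138 rad → d_gc = Rσ = 8362.1 km
Rhumb: Δφ = +1.0283, Δλ = -1.5771, Δψ = +1.7111, q = Δφ/Δψ = 0.6010 → d_rh = R√(Δφ²+q²Δλ²) = 8901.5 km
Excess = (8901.5 − 8362.1) / 8362.1 = 539.4 / 8362.1 = 6.451% ≈ 6.5%

6.5%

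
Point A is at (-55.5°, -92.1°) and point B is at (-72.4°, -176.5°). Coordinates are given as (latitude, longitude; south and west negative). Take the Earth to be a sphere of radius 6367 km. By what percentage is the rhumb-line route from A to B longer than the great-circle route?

7.9%

Great circle: σ = 0.6397 rad → d_gc = Rσ = 4073.1 km
Rhumb: Δφ = -0.2950, Δλ = -1.4731, Δψ = -0.6960, q = Δφ/Δψ = 0.4238 → d_rh = R√(Δφ²+q²Δλ²) = 4396.0 km
Excess = (4396.0 − 4073.1) / 4073.1 = 322.9 / 4073.1 = 7.93% ≈ 7.9%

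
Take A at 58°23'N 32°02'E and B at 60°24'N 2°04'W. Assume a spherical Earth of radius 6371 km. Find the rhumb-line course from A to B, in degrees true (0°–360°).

Meridional parts: M(φ₁)=+1.2619, M(φ₂)=+1.3310 → ΔM = +0.0692;  Δλ = -0.5952 rad
tan C = Δλ / ΔM = -8.6066 → C = 276.63°

276.6°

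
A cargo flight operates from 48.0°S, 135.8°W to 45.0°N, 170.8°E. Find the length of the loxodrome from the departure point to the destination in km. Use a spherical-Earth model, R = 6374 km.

11599 km

Rhumb course C = atan2(Δλ, Δψ) with Δψ = ln[tan(π/4+φ₂/2)/tan(π/4+φ₁/2)] = +1.8388, Δλ = -0.9320 → C = 333.12°
d = R·|Δφ| / |cos C| = 6374·1.62316 / 0.89197 = 11599 km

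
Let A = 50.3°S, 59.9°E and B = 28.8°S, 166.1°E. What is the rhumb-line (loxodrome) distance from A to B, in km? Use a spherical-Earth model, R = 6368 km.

9286 km

Rhumb course C = atan2(Δλ, Δψ) with Δψ = ln[tan(π/4+φ₂/2)/tan(π/4+φ₁/2)] = +0.4936, Δλ = +1.8535 → C = 75.09°
d = R·|Δφ| / |cos C| = 6368·0.37525 / 0.25733 = 9286 km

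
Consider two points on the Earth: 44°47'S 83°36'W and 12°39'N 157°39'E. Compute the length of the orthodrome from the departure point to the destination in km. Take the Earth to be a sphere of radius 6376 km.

13261 km

Haversine: a = sin²(Δφ/2)+cos φ₁ cos φ₂ sin²(Δλ/2) = 0.74369;  σ = 2·atan2(√a,√(1−a))
σ = 119.168° → d = Rσ = 6376·2.07988 = 13261 km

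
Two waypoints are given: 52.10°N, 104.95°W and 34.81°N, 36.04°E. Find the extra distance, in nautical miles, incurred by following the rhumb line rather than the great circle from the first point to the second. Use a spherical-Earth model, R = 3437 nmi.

964 nmi

Great circle: cos σ = sin φ₁ sin φ₂ + cos φ₁ cos φ₂ cos Δλ,  σ = 1.5122 rad → d_gc = 5197.5 nmi
Rhumb line: Δψ = -0.4202, q = Δφ/Δψ = 0.7181, d_rh = R√(Δφ²+q²Δλ²) = 6161.6 nmi
Excess = 6161.6 − 5197.5 = 964.1 ≈ 964 nmi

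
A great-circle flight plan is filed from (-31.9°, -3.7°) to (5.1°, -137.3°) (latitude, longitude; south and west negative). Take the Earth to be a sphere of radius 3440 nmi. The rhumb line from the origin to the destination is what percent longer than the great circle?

Great circle: σ = 2.2525 rad → d_gc = Rσ = 7748.6 nmi
Rhumb: Δφ = +0.6458, Δλ = -2.3318, Δψ = +0.6771, q = Δφ/Δψ = 0.9537 → d_rh = R√(Δφ²+q²Δλ²) = 7966.1 nmi
Excess = (7966.1 − 7748.6) / 7748.6 = 217.5 / 7748.6 = 2.81% ≈ 2.8%

2.8%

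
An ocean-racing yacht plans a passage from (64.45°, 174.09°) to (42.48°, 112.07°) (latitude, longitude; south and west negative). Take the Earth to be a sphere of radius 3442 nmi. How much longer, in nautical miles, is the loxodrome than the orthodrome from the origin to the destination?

83 nmi

Great circle: cos σ = sin φ₁ sin φ₂ + cos φ₁ cos φ₂ cos Δλ,  σ = 0.7097 rad → d_gc = 2442.9 nmi
Rhumb line: Δψ = -0.6635, q = Δφ/Δψ = 0.5779, d_rh = R√(Δφ²+q²Δλ²) = 2525.6 nmi
Excess = 2525.6 − 2442.9 = 82.7 ≈ 83 nmi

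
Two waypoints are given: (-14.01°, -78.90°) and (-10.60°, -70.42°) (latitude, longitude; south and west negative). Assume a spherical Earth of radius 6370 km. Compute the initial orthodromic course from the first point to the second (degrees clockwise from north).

68.6°

θ = atan2( sin Δλ·cos φ₂ ,  cos φ₁ sin φ₂ − sin φ₁ cos φ₂ cos Δλ )
  = atan2(+0.1449, +0.0569) = 68.57°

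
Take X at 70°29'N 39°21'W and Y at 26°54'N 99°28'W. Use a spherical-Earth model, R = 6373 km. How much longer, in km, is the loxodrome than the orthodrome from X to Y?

175 km

Great circle: cos σ = sin φ₁ sin φ₂ + cos φ₁ cos φ₂ cos Δλ,  σ = 0.9583 rad → d_gc = 6107.49 km
Rhumb line: Δψ = -1.2726, q = Δφ/Δψ = 0.5977, d_rh = R√(Δφ²+q²Δλ²) = 6282.96 km
Excess = 6282.96 − 6107.49 = 175.47 ≈ 175 km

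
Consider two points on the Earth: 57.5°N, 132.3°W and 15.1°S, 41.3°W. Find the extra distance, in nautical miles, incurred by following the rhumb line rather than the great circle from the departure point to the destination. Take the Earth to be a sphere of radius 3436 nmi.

Great circle: cos σ = sin φ₁ sin φ₂ + cos φ₁ cos φ₂ cos Δλ,  σ = 1.8016 rad → d_gc = 6190.3 nmi
Rhumb line: Δψ = -1.4995, q = Δφ/Δψ = 0.8450, d_rh = R√(Δφ²+q²Δλ²) = 6342.1 nmi
Excess = 6342.1 − 6190.3 = 151.8 ≈ 152 nmi

152 nmi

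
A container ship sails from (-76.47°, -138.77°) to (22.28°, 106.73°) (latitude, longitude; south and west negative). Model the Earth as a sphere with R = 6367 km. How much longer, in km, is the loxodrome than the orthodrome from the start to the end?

Great circle: cos σ = sin φ₁ sin φ₂ + cos φ₁ cos φ₂ cos Δλ,  σ = 2.0470 rad → d_gc = 13033.1 km
Rhumb line: Δψ = +2.5308, q = Δφ/Δψ = 0.6810, d_rh = R√(Δφ²+q²Δλ²) = 13982.2 km
Excess = 13982.2 − 13033.1 = 949.1 ≈ 949 km

949 km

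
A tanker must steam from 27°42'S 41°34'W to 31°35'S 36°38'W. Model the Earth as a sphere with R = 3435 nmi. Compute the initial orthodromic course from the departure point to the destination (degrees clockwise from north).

133.4°

θ = atan2( sin Δλ·cos φ₂ ,  cos φ₁ sin φ₂ − sin φ₁ cos φ₂ cos Δλ )
  = atan2(+0.0733, -0.0692) = 133.36°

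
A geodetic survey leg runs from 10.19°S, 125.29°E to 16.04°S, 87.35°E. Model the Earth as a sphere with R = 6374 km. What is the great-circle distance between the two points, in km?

cos σ = sin φ₁ sin φ₂ + cos φ₁ cos φ₂ cos Δλ
      = sin(-10.19°)sin(-16.04°) + cos(-10.19°)cos(-16.04°)cos(-37.94°) = 0.7949
σ = 37.356° → d = Rσ = 6374·0.65199 = 4156 km

4156 km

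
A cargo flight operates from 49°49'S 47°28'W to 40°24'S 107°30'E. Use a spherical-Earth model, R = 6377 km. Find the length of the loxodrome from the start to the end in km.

Δψ = ln[tan(π/4+φ₂/2)/tan(π/4+φ₁/2)] = +0.2337;  Δφ = +0.1644 rad,  Δλ = +2.7047 rad
q = Δφ/Δψ = 0.7034
d = R·√(Δφ² + q²Δλ²) = 6377·1.90947 = 12177 km

12177 km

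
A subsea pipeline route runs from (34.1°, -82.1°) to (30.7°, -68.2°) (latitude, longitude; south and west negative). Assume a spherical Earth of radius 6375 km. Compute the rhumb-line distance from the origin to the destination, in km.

Rhumb course C = atan2(Δλ, Δψ) with Δψ = ln[tan(π/4+φ₂/2)/tan(π/4+φ₁/2)] = -0.0703, Δλ = +0.2426 → C = 106.16°
d = R·|Δφ| / |cos C| = 6375·0.05934 / 0.27833 = 1359 km

1359 km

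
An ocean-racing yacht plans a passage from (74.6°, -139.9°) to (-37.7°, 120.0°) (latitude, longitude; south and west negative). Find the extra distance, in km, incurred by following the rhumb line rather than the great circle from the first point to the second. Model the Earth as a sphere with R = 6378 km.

534 km

Great circle: cos σ = sin φ₁ sin φ₂ + cos φ₁ cos φ₂ cos Δλ,  σ = 2.2477 rad → d_gc = 14336.1 km
Rhumb line: Δψ = -2.7123, q = Δφ/Δψ = 0.7226, d_rh = R√(Δφ²+q²Δλ²) = 14869.8 km
Excess = 14869.8 − 14336.1 = 533.7 ≈ 534 km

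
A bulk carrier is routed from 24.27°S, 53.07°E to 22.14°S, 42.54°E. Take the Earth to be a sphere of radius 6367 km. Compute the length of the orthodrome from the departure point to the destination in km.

cos σ = sin φ₁ sin φ₂ + cos φ₁ cos φ₂ cos Δλ
      = sin(-24.27°)sin(-22.14°) + cos(-24.27°)cos(-22.14°)cos(-10.53°) = 0.9851
σ = 9.907° → d = Rσ = 6367·0.17291 = 1101 km

1101 km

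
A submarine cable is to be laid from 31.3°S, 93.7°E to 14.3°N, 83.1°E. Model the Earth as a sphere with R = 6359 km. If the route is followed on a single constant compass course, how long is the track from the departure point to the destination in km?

Δψ = ln[tan(π/4+φ₂/2)/tan(π/4+φ₁/2)] = +0.8279;  Δφ = +0.7959 rad,  Δλ = -0.1850 rad
q = Δφ/Δψ = 0.9613
d = R·√(Δφ² + q²Δλ²) = 6359·0.81550 = 5186 km

5186 km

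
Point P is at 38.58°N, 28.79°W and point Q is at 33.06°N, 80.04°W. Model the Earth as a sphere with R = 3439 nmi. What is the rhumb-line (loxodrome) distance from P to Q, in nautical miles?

2514 nmi

Δψ = ln[tan(π/4+φ₂/2)/tan(π/4+φ₁/2)] = -0.1189;  Δφ = -0.0963 rad,  Δλ = -0.8945 rad
q = Δφ/Δψ = 0.8102
d = R·√(Δφ² + q²Δλ²) = 3439·0.73110 = 2514 nmi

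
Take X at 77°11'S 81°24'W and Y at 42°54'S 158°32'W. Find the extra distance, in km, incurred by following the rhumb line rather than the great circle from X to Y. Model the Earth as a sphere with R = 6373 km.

Great circle: cos σ = sin φ₁ sin φ₂ + cos φ₁ cos φ₂ cos Δλ,  σ = 0.7955 rad → d_gc = 5069.6 km
Rhumb line: Δψ = +1.3560, q = Δφ/Δψ = 0.4413, d_rh = R√(Δφ²+q²Δλ²) = 5373.5 km
Excess = 5373.5 − 5069.6 = 303.9 ≈ 304 km

304 km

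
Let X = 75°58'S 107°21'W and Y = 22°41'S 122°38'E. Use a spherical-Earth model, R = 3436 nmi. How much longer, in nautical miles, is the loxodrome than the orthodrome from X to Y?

Great circle: cos σ = sin φ₁ sin φ₂ + cos φ₁ cos φ₂ cos Δλ,  σ = 1.3384 rad → d_gc = 4598.9 nmi
Rhumb line: Δψ = +1.6883, q = Δφ/Δψ = 0.5508, d_rh = R√(Δφ²+q²Δλ²) = 5353.2 nmi
Excess = 5353.2 − 4598.9 = 754.3 ≈ 754 nmi

754 nmi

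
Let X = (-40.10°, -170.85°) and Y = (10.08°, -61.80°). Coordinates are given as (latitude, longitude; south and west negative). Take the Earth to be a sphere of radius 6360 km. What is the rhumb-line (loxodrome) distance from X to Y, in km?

Rhumb course C = atan2(Δλ, Δψ) with Δψ = ln[tan(π/4+φ₂/2)/tan(π/4+φ₁/2)] = +0.9420, Δλ = +1.9033 → C = 63.67°
d = R·|Δφ| / |cos C| = 6360·0.87581 / 0.44359 = 12557 km

12557 km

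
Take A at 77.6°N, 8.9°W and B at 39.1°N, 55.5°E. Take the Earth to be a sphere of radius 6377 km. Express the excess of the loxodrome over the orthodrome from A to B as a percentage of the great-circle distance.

4.0%

Great circle: σ = 0.8121 rad → d_gc = Rσ = 5178.8 km
Rhumb: Δφ = -0.6720, Δλ = +1.1240, Δψ = -1.4772, q = Δφ/Δψ = 0.4549 → d_rh = R√(Δφ²+q²Δλ²) = 5384.4 km
Excess = (5384.4 − 5178.8) / 5178.8 = 205.6 / 5178.8 = 3.97% ≈ 4.0%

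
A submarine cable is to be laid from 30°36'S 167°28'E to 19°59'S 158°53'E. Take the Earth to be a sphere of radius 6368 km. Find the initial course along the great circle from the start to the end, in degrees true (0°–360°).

θ = atan2( sin Δλ·cos φ₂ ,  cos φ₁ sin φ₂ − sin φ₁ cos φ₂ cos Δλ )
  = atan2(-0.1403, +0.1789) = 321.90°

321.9°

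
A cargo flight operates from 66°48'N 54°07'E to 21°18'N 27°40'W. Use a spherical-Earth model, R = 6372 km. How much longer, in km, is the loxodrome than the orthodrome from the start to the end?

Great circle: cos σ = sin φ₁ sin φ₂ + cos φ₁ cos φ₂ cos Δλ,  σ = 1.1741 rad → d_gc = 7481.6 km
Rhumb line: Δψ = -1.2028, q = Δφ/Δψ = 0.6602, d_rh = R√(Δφ²+q²Δλ²) = 7852.7 km
Excess = 7852.7 − 7481.6 = 371.1 ≈ 371 km

371 km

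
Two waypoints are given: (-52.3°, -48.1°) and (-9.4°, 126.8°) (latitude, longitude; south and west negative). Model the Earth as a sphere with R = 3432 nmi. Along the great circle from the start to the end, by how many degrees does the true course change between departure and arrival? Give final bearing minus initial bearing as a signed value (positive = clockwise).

At departure: θ₁ = atan2(sin Δλ cos φ₂, cos φ₁ sin φ₂ − sin φ₁ cos φ₂ cos Δλ) = 174.29°
At arrival: θ₂ = atan2(sin Δλ cos φ₁, −cos φ₂ sin φ₁ + sin φ₂ cos φ₁ cos Δλ) = 3.53°
Δθ = θ₂ − θ₁ = -170.8°

-170.8°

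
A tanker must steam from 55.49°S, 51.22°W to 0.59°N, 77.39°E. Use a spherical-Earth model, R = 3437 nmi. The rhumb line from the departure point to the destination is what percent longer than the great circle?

8.4%

Great circle: σ = 1.9412 rad → d_gc = Rσ = 6671.9 nmi
Rhumb: Δφ = +0.9788, Δλ = +2.2447, Δψ = +1.1795, q = Δφ/Δψ = 0.8298 → d_rh = R√(Δφ²+q²Δλ²) = 7231.9 nmi
Excess = (7231.9 − 6671.9) / 6671.9 = 560.0 / 6671.9 = 8.39% ≈ 8.4%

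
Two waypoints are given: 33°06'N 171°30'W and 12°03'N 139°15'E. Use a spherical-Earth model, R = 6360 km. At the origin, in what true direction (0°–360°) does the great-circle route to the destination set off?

256.8°

N = sin Δλ·cos φ₂ = -0.7409;  D = cos φ₁ sin φ₂ − sin φ₁ cos φ₂ cos Δλ = -0.1737
initial course = atan2(N, D) = 256.80°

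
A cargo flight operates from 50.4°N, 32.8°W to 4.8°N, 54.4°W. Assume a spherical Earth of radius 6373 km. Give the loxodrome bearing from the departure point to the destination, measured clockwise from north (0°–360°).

Δψ = ln[tan(π/4+φ₂/2)/tan(π/4+φ₁/2)] = -0.9377
Δλ = -0.3770 rad (taken the short way round)
course = atan2(Δλ, Δψ) = 201.90°

201.9°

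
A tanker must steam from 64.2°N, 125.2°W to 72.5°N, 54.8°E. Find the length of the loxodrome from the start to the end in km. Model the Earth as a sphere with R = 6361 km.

7342 km

Rhumb course C = atan2(Δλ, Δψ) with Δψ = ln[tan(π/4+φ₂/2)/tan(π/4+φ₁/2)] = +0.3975, Δλ = +3.1416 → C = 82.79°
d = R·|Δφ| / |cos C| = 6361·0.14486 / 0.12551 = 7342 km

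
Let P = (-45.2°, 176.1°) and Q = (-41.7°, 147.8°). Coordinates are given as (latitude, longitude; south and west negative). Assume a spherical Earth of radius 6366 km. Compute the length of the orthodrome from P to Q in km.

2303 km

Haversine: a = sin²(Δφ/2)+cos φ₁ cos φ₂ sin²(Δλ/2) = 0.03237;  σ = 2·atan2(√a,√(1−a))
σ = 20.731° → d = Rσ = 6366·0.36182 = 2303 km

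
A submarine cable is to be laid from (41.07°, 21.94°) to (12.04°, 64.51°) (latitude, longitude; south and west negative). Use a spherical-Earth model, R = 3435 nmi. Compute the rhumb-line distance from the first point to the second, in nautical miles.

2841 nmi

Δψ = ln[tan(π/4+φ₂/2)/tan(π/4+φ₁/2)] = -0.5758;  Δφ = -0.5067 rad,  Δλ = +0.7430 rad
q = Δφ/Δψ = 0.8800
d = R·√(Δφ² + q²Δλ²) = 3435·0.82715 = 2841 nmi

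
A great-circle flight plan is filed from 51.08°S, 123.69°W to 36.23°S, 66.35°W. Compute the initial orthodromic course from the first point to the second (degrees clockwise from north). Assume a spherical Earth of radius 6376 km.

N = sin Δλ·cos φ₂ = +0.6791;  D = cos φ₁ sin φ₂ − sin φ₁ cos φ₂ cos Δλ = -0.0326
initial course = atan2(N, D) = 92.75°

92.8°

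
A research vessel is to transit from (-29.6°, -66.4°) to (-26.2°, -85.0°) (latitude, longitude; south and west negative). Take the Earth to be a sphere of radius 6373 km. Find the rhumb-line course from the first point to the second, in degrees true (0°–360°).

281.7°

Δψ = ln[tan(π/4+φ₂/2)/tan(π/4+φ₁/2)] = +0.0672
Δλ = -0.3246 rad (taken the short way round)
course = atan2(Δλ, Δψ) = 281.69°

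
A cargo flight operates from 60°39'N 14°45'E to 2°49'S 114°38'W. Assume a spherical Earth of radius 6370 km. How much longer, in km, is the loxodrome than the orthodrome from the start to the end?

1160 km

Great circle: cos σ = sin φ₁ sin φ₂ + cos φ₁ cos φ₂ cos Δλ,  σ = 1.9321 rad → d_gc = 12307.2 km
Rhumb line: Δψ = -1.3891, q = Δφ/Δψ = 0.7975, d_rh = R√(Δφ²+q²Δλ²) = 13467.4 km
Excess = 13467.4 − 12307.2 = 1160.2 ≈ 1160 km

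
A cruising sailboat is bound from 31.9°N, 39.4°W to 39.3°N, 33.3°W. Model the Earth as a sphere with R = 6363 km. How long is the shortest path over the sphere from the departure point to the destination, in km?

cos σ = sin φ₁ sin φ₂ + cos φ₁ cos φ₂ cos Δλ
      = sin(31.90°)sin(39.30°) + cos(31.90°)cos(39.30°)cos(6.10°) = 0.9880
σ = 8.903° → d = Rσ = 6363·0.15539 = 989 km

989 km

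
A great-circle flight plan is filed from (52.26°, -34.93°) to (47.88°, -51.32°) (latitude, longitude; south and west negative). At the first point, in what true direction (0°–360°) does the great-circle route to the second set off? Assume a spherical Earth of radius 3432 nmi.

253.8°

N = sin Δλ·cos φ₂ = -0.1893;  D = cos φ₁ sin φ₂ − sin φ₁ cos φ₂ cos Δλ = -0.0548
initial course = atan2(N, D) = 253.85°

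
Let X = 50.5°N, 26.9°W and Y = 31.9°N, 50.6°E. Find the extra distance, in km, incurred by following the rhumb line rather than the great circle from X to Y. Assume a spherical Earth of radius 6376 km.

248 km

Great circle: cos σ = sin φ₁ sin φ₂ + cos φ₁ cos φ₂ cos Δλ,  σ = 1.0185 rad → d_gc = 6494.0 km
Rhumb line: Δψ = -0.4364, q = Δφ/Δψ = 0.7440, d_rh = R√(Δφ²+q²Δλ²) = 6741.8 km
Excess = 6741.8 − 6494.0 = 247.8 ≈ 248 km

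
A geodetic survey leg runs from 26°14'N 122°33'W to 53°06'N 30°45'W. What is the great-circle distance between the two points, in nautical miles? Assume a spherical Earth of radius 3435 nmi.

4217 nmi

cos σ = sin φ₁ sin φ₂ + cos φ₁ cos φ₂ cos Δλ
      = sin(26.23°)sin(53.10°) + cos(26.23°)cos(53.10°)cos(91.80°) = 0.3366
σ = 70.332° → d = Rσ = 3435·1.22753 = 4217 nmi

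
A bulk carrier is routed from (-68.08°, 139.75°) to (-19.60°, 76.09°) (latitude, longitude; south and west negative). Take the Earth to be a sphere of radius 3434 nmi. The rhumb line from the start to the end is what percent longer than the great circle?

2.9%

Great circle: σ = 1.0846 rad → d_gc = Rσ = 3724.6 nmi
Rhumb: Δφ = +0.8461, Δλ = -1.1111, Δψ = +1.2927, q = Δφ/Δψ = 0.6545 → d_rh = R√(Δφ²+q²Δλ²) = 3831.4 nmi
Excess = (3831.4 − 3724.6) / 3724.6 = 106.8 / 3724.6 = 2.87% ≈ 2.9%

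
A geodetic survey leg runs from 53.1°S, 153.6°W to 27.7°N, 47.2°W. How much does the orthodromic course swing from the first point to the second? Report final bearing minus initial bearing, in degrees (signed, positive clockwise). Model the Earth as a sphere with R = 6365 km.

-42.2°

Initial bearing θ₁ = atan2(sin Δλ cos φ₂, cos φ₁ sin φ₂ − sin φ₁ cos φ₂ cos Δλ) = 84.67°
Final bearing θ₂ = (initial bearing from the destination back to the start) + 180° = 42.47°
Δθ = θ₂ − θ₁ = -42.2°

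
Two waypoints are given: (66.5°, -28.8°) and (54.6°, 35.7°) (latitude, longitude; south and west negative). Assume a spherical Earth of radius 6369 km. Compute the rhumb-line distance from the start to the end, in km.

3722 km

Δψ = ln[tan(π/4+φ₂/2)/tan(π/4+φ₁/2)] = -0.4281;  Δφ = -0.2077 rad,  Δλ = +1.1257 rad
q = Δφ/Δψ = 0.4852
d = R·√(Δφ² + q²Δλ²) = 6369·0.58432 = 3722 km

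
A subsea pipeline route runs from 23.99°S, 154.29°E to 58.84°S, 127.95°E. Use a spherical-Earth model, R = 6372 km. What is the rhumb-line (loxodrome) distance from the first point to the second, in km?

Rhumb course C = atan2(Δλ, Δψ) with Δψ = ln[tan(π/4+φ₂/2)/tan(π/4+φ₁/2)] = -0.8457, Δλ = -0.4597 → C = 208.53°
d = R·|Δφ| / |cos C| = 6372·0.60825 / 0.87857 = 4411 km

4411 km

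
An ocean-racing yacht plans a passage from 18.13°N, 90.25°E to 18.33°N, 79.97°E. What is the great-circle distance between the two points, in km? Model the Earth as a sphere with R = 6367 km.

cos σ = sin φ₁ sin φ₂ + cos φ₁ cos φ₂ cos Δλ
      = sin(18.13°)sin(18.33°) + cos(18.13°)cos(18.33°)cos(-10.28°) = 0.9855
σ = 9.765° → d = Rσ = 6367·0.17043 = 1085 km

1085 km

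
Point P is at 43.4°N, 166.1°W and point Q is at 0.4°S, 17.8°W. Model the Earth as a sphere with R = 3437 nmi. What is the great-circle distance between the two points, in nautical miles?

7710 nmi

cos σ = sin φ₁ sin φ₂ + cos φ₁ cos φ₂ cos Δλ
      = sin(43.40°)sin(-0.40°) + cos(43.40°)cos(-0.40°)cos(148.30°) = -0.6230
σ = 128.533° → d = Rσ = 3437·2.24332 = 7710 nmi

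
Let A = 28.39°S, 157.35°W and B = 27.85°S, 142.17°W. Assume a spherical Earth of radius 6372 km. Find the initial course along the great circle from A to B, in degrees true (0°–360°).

N = sin Δλ·cos φ₂ = +0.2315;  D = cos φ₁ sin φ₂ − sin φ₁ cos φ₂ cos Δλ = -0.0052
initial course = atan2(N, D) = 91.30°

91.3°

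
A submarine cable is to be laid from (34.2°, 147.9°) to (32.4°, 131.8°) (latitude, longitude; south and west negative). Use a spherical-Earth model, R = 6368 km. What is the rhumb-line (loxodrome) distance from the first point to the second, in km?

1509 km

Rhumb course C = atan2(Δλ, Δψ) with Δψ = ln[tan(π/4+φ₂/2)/tan(π/4+φ₁/2)] = -0.0376, Δλ = -0.2810 → C = 262.38°
d = R·|Δφ| / |cos C| = 6368·0.03142 / 0.13259 = 1509 km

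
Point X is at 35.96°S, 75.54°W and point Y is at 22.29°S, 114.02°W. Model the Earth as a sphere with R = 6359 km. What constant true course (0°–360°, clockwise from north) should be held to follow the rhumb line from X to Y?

Meridional parts: M(φ₁)=-0.6734, M(φ₂)=-0.3992 → ΔM = +0.2742;  Δλ = -0.6716 rad
tan C = Δλ / ΔM = -2.4495 → C = 292.21°

292.2°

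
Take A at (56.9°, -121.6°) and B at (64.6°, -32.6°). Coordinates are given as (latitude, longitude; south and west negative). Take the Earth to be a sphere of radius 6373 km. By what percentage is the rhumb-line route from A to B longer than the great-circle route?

8.6%

Great circle: σ = 0.7062 rad → d_gc = Rσ = 4500.7 km
Rhumb: Δφ = +0.1344, Δλ = +1.5533, Δψ = +0.2766, q = Δφ/Δψ = 0.4859 → d_rh = R√(Δφ²+q²Δλ²) = 4885.8 km
Excess = (4885.8 − 4500.7) / 4500.7 = 385.1 / 4500.7 = 8.56% ≈ 8.6%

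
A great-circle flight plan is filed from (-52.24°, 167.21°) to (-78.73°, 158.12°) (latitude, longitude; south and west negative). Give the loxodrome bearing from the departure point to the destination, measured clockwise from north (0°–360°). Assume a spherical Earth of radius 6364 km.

Δψ = ln[tan(π/4+φ₂/2)/tan(π/4+φ₁/2)] = -1.2430
Δλ = -0.1587 rad (taken the short way round)
course = atan2(Δλ, Δψ) = 187.27°

187.3°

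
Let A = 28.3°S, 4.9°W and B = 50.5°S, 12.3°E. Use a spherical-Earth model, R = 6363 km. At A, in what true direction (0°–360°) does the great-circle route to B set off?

N = sin Δλ·cos φ₂ = +0.1881;  D = cos φ₁ sin φ₂ − sin φ₁ cos φ₂ cos Δλ = -0.3913
initial course = atan2(N, D) = 154.33°

154.3°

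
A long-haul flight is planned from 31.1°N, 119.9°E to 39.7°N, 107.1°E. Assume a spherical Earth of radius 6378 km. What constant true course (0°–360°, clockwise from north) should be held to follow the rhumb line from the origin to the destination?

309.6°

Δψ = ln[tan(π/4+φ₂/2)/tan(π/4+φ₁/2)] = +0.1845
Δλ = -0.2234 rad (taken the short way round)
course = atan2(Δλ, Δψ) = 309.55°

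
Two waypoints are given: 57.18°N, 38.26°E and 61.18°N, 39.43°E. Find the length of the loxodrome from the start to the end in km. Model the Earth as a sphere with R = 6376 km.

Rhumb course C = atan2(Δλ, Δψ) with Δψ = ln[tan(π/4+φ₂/2)/tan(π/4+φ₁/2)] = +0.1364, Δλ = +0.0204 → C = 8.51°
d = R·|Δφ| / |cos C| = 6376·0.06981 / 0.98899 = 450 km

450 km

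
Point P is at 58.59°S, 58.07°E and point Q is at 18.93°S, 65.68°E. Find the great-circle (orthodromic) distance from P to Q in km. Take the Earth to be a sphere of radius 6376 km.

Haversine: a = sin²(Δφ/2)+cos φ₁ cos φ₂ sin²(Δλ/2) = 0.11725;  σ = 2·atan2(√a,√(1−a))
σ = 40.048° → d = Rσ = 6376·0.69897 = 4457 km

4457 km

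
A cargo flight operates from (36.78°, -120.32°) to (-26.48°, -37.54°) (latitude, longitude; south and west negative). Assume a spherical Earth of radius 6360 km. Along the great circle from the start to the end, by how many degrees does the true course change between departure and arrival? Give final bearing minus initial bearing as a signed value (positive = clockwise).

Initial bearing θ₁ = atan2(sin Δλ cos φ₂, cos φ₁ sin φ₂ − sin φ₁ cos φ₂ cos Δλ) = 115.55°
Final bearing θ₂ = (initial bearing from the destination back to the start) + 180° = 126.17°
Δθ = θ₂ − θ₁ = +10.6°

+10.6°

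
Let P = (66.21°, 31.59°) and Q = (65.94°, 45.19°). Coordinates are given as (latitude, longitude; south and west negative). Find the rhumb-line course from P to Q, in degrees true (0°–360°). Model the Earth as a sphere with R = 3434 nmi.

92.8°

Δψ = ln[tan(π/4+φ₂/2)/tan(π/4+φ₁/2)] = -0.0116
Δλ = +0.2374 rad (taken the short way round)
course = atan2(Δλ, Δψ) = 92.80°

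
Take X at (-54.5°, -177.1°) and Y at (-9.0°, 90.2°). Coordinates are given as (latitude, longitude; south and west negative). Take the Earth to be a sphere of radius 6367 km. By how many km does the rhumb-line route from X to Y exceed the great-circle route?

388 km

Great circle: cos σ = sin φ₁ sin φ₂ + cos φ₁ cos φ₂ cos Δλ,  σ = 1.4703 rad → d_gc = 9361.3 km
Rhumb line: Δψ = +0.9814, q = Δφ/Δψ = 0.8092, d_rh = R√(Δφ²+q²Δλ²) = 9749.3 km
Excess = 9749.3 − 9361.3 = 388.0 ≈ 388 km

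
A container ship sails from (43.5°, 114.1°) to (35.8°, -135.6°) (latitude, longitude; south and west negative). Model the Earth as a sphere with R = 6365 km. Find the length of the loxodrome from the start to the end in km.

Rhumb course C = atan2(Δλ, Δψ) with Δψ = ln[tan(π/4+φ₂/2)/tan(π/4+φ₁/2)] = -0.1749, Δλ = +1.9251 → C = 95.19°
d = R·|Δφ| / |cos C| = 6365·0.13439 / 0.09046 = 9456 km

9456 km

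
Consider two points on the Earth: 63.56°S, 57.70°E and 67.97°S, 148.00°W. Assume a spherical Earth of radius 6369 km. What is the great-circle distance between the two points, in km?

5246 km

cos σ = sin φ₁ sin φ₂ + cos φ₁ cos φ₂ cos Δλ
      = sin(-63.56°)sin(-67.97°) + cos(-63.56°)cos(-67.97°)cos(154.30°) = 0.6795
σ = 47.193° → d = Rσ = 6369·0.82367 = 5246 km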